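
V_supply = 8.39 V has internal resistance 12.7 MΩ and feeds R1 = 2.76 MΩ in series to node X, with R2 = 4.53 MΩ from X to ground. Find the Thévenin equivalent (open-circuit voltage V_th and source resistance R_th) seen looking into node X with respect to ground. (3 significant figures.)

R1' = 12.7 + 2.76 = 15.46 MΩ (source resistance + R1).
Open-circuit (no load on X): V_th = V_supply · R2/(R1' + R2) = 8.39 × 4.53/(15.46 + 4.53) = 1.901 V.
Zeroing V_supply shorts the top of R1' to ground, so R_th = R1' ‖ R2 = 3.503 MΩ.

V_th ≈ 1.90 V, R_th ≈ 3.50 MΩ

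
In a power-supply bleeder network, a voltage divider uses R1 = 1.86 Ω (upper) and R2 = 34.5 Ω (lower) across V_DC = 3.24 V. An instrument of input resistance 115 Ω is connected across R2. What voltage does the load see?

First combine the lower leg with the load: R2 ‖ R_L = 26.54 Ω.
Then V_out = V_DC · R2'/(R1 + R2') = 3.24 × 26.54/28.40 = 3.028 V.

V_out ≈ 3.03 V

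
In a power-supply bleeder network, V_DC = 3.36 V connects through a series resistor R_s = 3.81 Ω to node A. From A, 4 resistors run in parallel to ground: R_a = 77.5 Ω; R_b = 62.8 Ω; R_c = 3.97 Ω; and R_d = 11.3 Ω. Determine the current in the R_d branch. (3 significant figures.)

Equivalent of the parallel group: R_p = 2.708 Ω.
V_A by voltage divider: V_A = 3.36 × 2.708/(3.81 + 2.708) = 1.396 V.
I(R_d) = V_A / R_d = 1.396/11.3 = 0.1235 A.

I ≈ 0.124 A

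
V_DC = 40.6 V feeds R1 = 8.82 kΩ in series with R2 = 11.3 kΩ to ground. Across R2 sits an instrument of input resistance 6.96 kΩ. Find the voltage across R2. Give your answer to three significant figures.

V_out ≈ 13.3 V

First combine the lower leg with the load: R2 ‖ R_L = 4.307 kΩ.
Now apply the divider: V_out = 40.6 × 0.3281 = 13.32 V.
(Unloaded it would be 22.8 V; the load pulls it down.)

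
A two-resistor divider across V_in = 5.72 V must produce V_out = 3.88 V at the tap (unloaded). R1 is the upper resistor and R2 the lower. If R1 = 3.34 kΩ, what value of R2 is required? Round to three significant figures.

Required fraction k = V_out/V_in = 0.6783.
R2 = R1 · 0.6783/(1 − 0.6783) = 7.043 kΩ.

R2 ≈ 7.04 kΩ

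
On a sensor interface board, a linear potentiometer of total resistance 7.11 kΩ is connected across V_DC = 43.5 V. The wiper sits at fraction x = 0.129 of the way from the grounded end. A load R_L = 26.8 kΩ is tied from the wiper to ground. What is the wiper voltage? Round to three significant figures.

Lower segment x·R_p = 0.9172 kΩ; upper segment (1−x)·R_p = 6.193 kΩ.
(x·R_p) ‖ R_L = 0.8868 kΩ.
Then V_out = V_DC · 0.8868/(6.193 + 0.8868) = 5.449 V.

V_out ≈ 5.45 V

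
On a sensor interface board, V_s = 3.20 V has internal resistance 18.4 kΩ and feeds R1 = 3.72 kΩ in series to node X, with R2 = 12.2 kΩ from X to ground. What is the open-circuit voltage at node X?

V_th ≈ 1.14 V

R1' = 18.4 + 3.72 = 22.12 kΩ (source resistance + R1).
V_th is the unloaded tap voltage: V_s · R2/(R1'+R2) = 3.20 × 0.3555 = 1.138 V.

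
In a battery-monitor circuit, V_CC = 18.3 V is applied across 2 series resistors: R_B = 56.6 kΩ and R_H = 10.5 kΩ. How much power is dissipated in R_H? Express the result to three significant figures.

P ≈ 0.781 mW

Series current I = V_CC/ΣR = 18.3/67.10 = 0.2727 mA.
P(R_H) = I²·R_H = (0.2727)² × 10.5 = 0.7810 mW.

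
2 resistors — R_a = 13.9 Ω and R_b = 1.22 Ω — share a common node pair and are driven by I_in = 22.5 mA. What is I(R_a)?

With just two branches, the current splits inversely with resistance.
So I = 22.5 × 1.22/15.12 = 1.815 mA.

I ≈ 1.82 mA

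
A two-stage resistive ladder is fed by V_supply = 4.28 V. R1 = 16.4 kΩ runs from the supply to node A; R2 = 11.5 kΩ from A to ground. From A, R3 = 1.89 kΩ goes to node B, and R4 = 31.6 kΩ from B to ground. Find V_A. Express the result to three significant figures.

V_A ≈ 1.47 V

Looking into the second stage from A: R3 + R4 = 33.49 kΩ appears in parallel with R2.
Effective lower resistance at A: R2 ‖ 33.49 = 8.560 kΩ.
So V_A = 4.28 × 0.3430 = 1.468 V.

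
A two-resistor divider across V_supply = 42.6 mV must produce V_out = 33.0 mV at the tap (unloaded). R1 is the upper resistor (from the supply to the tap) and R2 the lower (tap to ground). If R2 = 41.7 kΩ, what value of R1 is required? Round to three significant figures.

Required fraction k = V_out/V_supply = 0.7746.
So R1 = R2 · (V_supply/V_out − 1) = 41.7 × (42.6/33.0 − 1) = 41.7 × 0.2909 = 12.13 kΩ.

R1 ≈ 12.1 kΩ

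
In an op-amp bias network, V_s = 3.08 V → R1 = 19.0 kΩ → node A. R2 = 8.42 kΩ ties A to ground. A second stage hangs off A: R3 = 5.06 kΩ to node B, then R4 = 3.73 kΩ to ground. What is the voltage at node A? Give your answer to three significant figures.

Looking into the second stage from A: R3 + R4 = 8.790 kΩ appears in parallel with R2.
R2 ‖ (R3+R4) = 4.301 kΩ.
So V_A = 3.08 × 0.1846 = 0.5685 V.

V_A ≈ 0.568 V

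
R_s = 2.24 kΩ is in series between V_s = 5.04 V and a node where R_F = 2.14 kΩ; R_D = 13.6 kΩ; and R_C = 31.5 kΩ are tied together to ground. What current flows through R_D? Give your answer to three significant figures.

I ≈ 0.162 mA

Equivalent of the parallel group: R_p = 1.747 kΩ.
V_A by voltage divider: V_A = 5.04 × 1.747/(2.24 + 1.747) = 2.208 V.
Branch current I = V_A/R_D = 2.208/13.6 = 0.1624 mA.
(Equivalently: I_total = 1.264 mA, then current-divider fraction G_k/ΣG = 0.1284.)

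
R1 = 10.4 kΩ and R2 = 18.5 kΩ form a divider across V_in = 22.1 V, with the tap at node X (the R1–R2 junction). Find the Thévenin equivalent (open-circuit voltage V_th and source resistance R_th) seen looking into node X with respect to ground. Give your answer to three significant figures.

V_th ≈ 14.1 V, R_th ≈ 6.66 kΩ

V_th is the unloaded tap voltage: V_in · R2/(R1+R2) = 22.1 × 0.6401 = 14.15 V.
Zeroing V_in shorts the top of R1 to ground, so R_th = R1 ‖ R2 = 6.657 kΩ.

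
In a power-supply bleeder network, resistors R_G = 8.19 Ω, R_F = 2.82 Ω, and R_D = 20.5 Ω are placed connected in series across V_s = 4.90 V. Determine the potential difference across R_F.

V ≈ 0.439 V

ΣR = 8.19 + 2.82 + 20.5 = 31.51 Ω.
Voltage divider: V = V_s · (2.820 / 31.51) = 4.90 × 0.08950 = 0.4385 V.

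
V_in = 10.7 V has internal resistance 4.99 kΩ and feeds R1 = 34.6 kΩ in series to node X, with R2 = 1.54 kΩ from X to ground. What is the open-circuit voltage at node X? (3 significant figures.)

V_th ≈ 0.401 V

R1' = 4.99 + 34.6 = 39.59 kΩ (source resistance + R1).
With X open, the divider is unloaded: V_th = 10.7 × 1.54/41.13 = 0.4006 V.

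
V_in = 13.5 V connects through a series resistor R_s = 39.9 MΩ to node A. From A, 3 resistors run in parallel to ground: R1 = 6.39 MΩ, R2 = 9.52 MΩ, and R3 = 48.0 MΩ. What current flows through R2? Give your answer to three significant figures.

Equivalent of the parallel group: R_p = 3.541 MΩ.
Node voltage V_A = V_in · R_p/(R_s + R_p) = 13.5 × 0.08152 = 1.101 V.
I(R2) = V_A / R2 = 1.101/9.52 = 0.1156 µA.

I ≈ 0.116 µA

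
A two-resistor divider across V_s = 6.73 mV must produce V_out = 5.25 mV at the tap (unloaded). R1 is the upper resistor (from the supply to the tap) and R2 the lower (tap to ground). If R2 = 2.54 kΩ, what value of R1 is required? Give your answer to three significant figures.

Required fraction k = V_out/V_s = 0.7801.
Rearranging, R1 = R2·(1−k)/k = 2.54 × 0.2819 = 0.7160 kΩ.

R1 ≈ 0.716 kΩ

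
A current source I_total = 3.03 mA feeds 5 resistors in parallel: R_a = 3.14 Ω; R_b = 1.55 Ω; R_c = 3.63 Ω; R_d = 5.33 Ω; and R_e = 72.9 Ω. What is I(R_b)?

I ≈ 1.36 mA

ΣG = 1/3.14 + 1/1.55 + 1/3.63 + 1/5.33 + 1/72.9 = 1.440.
Current divider: I(R_b) = I_total · G_k/ΣG = 3.03 × (0.6452/1.440) = 3.03 × 0.4479 = 1.357 mA.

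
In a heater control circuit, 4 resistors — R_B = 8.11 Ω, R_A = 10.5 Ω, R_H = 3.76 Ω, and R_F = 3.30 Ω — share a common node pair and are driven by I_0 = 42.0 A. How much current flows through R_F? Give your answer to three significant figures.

I ≈ 16.2 A

Total conductance ΣG = 1/8.11 + 1/10.5 + 1/3.76 + 1/3.30 = 0.7875 (units of 1/Ω).
By the current-divider rule, I = I_0 · G_k/ΣG = 42.0 × 0.3848 = 16.16 A.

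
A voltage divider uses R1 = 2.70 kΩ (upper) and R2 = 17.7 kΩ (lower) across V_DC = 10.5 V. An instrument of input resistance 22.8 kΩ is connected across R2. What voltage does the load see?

The load sits in parallel with R2, giving an effective lower resistance R2' = R2·R_L/(R2+R_L) = 9.964 kΩ.
Voltage divider with the loaded lower leg: V_out = 10.5 × 9.964/(2.70 + 9.964) = 10.5 × 0.7868 = 8.261 V.
(Unloaded it would be 9.11 V; the load pulls it down.)

V_out ≈ 8.26 V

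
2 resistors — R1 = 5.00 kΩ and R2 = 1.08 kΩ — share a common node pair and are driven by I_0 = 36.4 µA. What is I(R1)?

Two-branch current divider: I_k = I_0 · R_other/(R_1 + R_2).
So I = 36.4 × 1.08/6.080 = 6.466 µA.

I ≈ 6.47 µA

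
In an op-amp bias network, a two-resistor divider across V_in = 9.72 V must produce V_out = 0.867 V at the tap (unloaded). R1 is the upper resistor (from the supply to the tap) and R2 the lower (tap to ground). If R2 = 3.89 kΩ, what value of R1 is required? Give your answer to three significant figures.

V_out/V_in = R2/(R1+R2) = 0.08920.
So R1 = R2 · (V_in/V_out − 1) = 3.89 × (9.72/0.867 − 1) = 3.89 × 10.21 = 39.72 kΩ.

R1 ≈ 39.7 kΩ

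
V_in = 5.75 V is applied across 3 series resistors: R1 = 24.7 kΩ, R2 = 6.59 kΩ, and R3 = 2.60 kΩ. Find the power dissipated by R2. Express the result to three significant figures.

The common current is I = 5.75/33.89 = 0.1697 mA.
V(R2) = I·R = 1.118 V; P = V·I = 1.118 × 0.1697 = 0.1897 mW.

P ≈ 0.190 mW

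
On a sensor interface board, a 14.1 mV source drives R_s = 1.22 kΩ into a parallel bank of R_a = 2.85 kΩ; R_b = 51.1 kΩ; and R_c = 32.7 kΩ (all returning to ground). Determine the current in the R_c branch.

I ≈ 0.290 µA

Parallel bank: R_p = 1/(1/2.85 + 1/51.1 + 1/32.7) = 2.494 kΩ.
Node voltage V_A = V_CC · R_p/(R_s + R_p) = 14.1 × 0.6715 = 9.468 mV.
Branch current I = V_A/R_c = 9.468/32.7 = 0.2895 µA.
(Check via current divider: I_total = 3.797 µA; share G_k/ΣG = 0.07626 → same result.)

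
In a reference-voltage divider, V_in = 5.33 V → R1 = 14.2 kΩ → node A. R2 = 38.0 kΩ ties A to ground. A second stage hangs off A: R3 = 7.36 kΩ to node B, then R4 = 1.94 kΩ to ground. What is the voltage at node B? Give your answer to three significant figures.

V_B ≈ 0.383 V

Node A sees R2 in parallel with the series input of stage 2, R3 + R4 = 9.300 kΩ.
Effective lower resistance at A: R2 ‖ 9.300 = 7.471 kΩ.
V_A = 5.33 × 7.471/(14.2 + 7.471) = 1.838 V.
Then the unloaded second divider: V_B = V_A × R4/(R3+R4) = 1.838 × 0.2086 = 0.3833 V.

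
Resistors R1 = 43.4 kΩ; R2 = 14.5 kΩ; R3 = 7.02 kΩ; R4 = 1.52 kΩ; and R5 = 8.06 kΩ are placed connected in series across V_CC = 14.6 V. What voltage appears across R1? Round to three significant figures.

ΣR = 43.4 + 14.5 + 7.02 + 1.52 + 8.06 = 74.50 kΩ.
Voltage divider: V = V_CC · (43.40 / 74.50) = 14.6 × 0.5826 = 8.505 V.

V ≈ 8.51 V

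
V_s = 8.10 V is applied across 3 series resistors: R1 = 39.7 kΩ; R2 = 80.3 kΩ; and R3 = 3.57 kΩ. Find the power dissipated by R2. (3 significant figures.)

P ≈ 0.345 mW

Series current I = V_s/ΣR = 8.10/123.6 = 0.06555 mA.
P(R2) = I²·R2 = (0.06555)² × 80.3 = 0.3450 mW.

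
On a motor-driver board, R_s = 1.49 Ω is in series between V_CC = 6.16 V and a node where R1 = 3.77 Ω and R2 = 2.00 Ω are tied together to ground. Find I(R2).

Combine the parallel branches: R_p = (1/3.77 + 1/2.00)⁻¹ = 1.307 Ω.
V_A by voltage divider: V_A = 6.16 × 1.307/(1.49 + 1.307) = 2.878 V.
I(R2) = V_A / R2 = 2.878/2.00 = 1.439 A.
(Check via current divider: I_total = 2.203 A; share G_k/ΣG = 0.6534 → same result.)

I ≈ 1.44 A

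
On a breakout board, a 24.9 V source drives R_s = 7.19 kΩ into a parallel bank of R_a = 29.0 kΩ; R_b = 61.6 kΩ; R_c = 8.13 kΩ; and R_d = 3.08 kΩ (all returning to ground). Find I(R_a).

Combine the parallel branches: R_p = (1/29.0 + 1/61.6 + 1/8.13 + 1/3.08)⁻¹ = 2.006 kΩ.
V_A = 24.9 × 2.006/9.196 = 5.433 V.
Branch current I = V_A/R_a = 5.433/29.0 = 0.1873 mA.
(Equivalently: I_total = 2.708 mA, then current-divider fraction G_k/ΣG = 0.06919.)

I ≈ 0.187 mA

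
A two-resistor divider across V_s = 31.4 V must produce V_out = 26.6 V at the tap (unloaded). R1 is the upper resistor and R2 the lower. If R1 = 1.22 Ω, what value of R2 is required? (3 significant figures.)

The divider ratio is R2/(R1+R2) = 26.6/31.4 = 0.8471.
R2 = R1 · 0.8471/(1 − 0.8471) = 6.761 Ω.

R2 ≈ 6.76 Ω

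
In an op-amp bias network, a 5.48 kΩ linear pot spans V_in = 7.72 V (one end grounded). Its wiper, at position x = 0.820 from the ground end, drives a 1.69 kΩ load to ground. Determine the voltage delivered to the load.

V_out ≈ 4.28 V

Split the track: R_lower = x·R_p = 4.494 kΩ, R_upper = (1−x)·R_p = 0.9864 kΩ.
R_L loads the lower segment: effective lower R = 1.228 kΩ.
Then V_out = V_in · 1.228/(0.9864 + 1.228) = 4.281 V.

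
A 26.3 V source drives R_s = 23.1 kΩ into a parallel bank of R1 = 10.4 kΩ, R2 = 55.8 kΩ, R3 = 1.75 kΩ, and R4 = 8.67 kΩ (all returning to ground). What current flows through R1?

Equivalent of the parallel group: R_p = 1.249 kΩ.
V_A = 26.3 × 1.249/24.35 = 1.349 V.
I(R1) = V_A / R1 = 1.349/10.4 = 0.1297 mA.
(Check via current divider: I_total = 1.080 mA; share G_k/ΣG = 0.1201 → same result.)

I ≈ 0.130 mA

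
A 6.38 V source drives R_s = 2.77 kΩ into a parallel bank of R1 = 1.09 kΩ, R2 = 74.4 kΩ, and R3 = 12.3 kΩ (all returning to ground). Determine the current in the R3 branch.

I ≈ 0.136 mA

Equivalent of the parallel group: R_p = 0.9880 kΩ.
Node voltage V_A = V_s · R_p/(R_s + R_p) = 6.38 × 0.2629 = 1.677 V.
I(R3) = V_A / R3 = 1.677/12.3 = 0.1364 mA.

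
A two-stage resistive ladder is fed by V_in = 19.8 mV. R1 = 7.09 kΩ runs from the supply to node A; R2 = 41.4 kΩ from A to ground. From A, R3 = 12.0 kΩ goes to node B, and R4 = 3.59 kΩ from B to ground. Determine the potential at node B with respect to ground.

Node A sees R2 in parallel with the series input of stage 2, R3 + R4 = 15.59 kΩ.
Effective lower resistance at A: R2 ‖ 15.59 = 11.33 kΩ.
So V_A = 19.8 × 0.6150 = 12.18 mV.
V_B = V_A × 0.2303 = 2.804 mV.

V_B ≈ 2.80 mV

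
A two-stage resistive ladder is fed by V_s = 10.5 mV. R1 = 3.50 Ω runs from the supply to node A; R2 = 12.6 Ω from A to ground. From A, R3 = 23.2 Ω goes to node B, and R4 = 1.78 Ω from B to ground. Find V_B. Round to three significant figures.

V_B ≈ 0.528 mV

The second stage (R3 + R4 = 24.98 Ω) loads node A in parallel with R2.
R2 ‖ (R3+R4) = 8.375 Ω.
So V_A = 10.5 × 0.7053 = 7.405 mV.
Then the unloaded second divider: V_B = V_A × R4/(R3+R4) = 7.405 × 0.07126 = 0.5277 mV.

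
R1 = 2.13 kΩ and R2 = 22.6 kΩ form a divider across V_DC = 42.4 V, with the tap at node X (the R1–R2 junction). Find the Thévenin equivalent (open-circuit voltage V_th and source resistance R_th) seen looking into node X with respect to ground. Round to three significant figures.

Open-circuit (no load on X): V_th = V_DC · R2/(R1 + R2) = 42.4 × 22.6/(2.130 + 22.6) = 38.75 V.
Looking into X with the source shorted: R_th = R1·R2/(R1+R2) = 2.130 × 22.6/24.73 = 1.947 kΩ.

V_th ≈ 38.7 V, R_th ≈ 1.95 kΩ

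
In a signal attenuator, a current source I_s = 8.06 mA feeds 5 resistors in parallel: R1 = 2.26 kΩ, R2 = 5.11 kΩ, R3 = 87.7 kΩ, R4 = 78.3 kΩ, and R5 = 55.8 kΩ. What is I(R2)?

ΣG = 1/2.26 + 1/5.11 + 1/87.7 + 1/78.3 + 1/55.8 = 0.6803.
By the current-divider rule, I = I_s · G_k/ΣG = 8.06 × 0.2877 = 2.319 mA.

I ≈ 2.32 mA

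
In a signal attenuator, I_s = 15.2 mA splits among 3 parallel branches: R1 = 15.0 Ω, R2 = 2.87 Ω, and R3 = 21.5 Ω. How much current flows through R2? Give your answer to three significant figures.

Conductances: ΣG = 1/15.0 + 1/2.87 + 1/21.5 = 0.4616 (1/Ω).
By the current-divider rule, I = I_s · G_k/ΣG = 15.2 × 0.7548 = 11.47 mA.

I ≈ 11.5 mA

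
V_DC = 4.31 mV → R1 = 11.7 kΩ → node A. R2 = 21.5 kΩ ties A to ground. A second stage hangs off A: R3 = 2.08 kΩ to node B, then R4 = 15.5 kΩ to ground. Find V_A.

V_A ≈ 1.95 mV

Looking into the second stage from A: R3 + R4 = 17.58 kΩ appears in parallel with R2.
Effective lower resistance at A: R2 ‖ 17.58 = 9.672 kΩ.
First divider: V_A = V_DC · 9.672/(11.7 + 9.672) = 1.950 mV.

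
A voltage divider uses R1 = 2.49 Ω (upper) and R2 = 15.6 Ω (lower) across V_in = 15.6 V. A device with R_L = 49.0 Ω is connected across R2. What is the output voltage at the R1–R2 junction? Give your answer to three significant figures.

First combine the lower leg with the load: R2 ‖ R_L = 11.83 Ω.
Then V_out = V_in · R2'/(R1 + R2') = 15.6 × 11.83/14.32 = 12.89 V.

V_out ≈ 12.9 V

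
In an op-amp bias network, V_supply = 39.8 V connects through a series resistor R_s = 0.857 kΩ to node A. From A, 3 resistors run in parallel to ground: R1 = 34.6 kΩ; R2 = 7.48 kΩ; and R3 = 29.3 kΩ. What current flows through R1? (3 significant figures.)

I ≈ 0.984 mA

Combine the parallel branches: R_p = (1/34.6 + 1/7.48 + 1/29.3)⁻¹ = 5.083 kΩ.
V_A = 39.8 × 5.083/5.940 = 34.06 V.
I(R1) = V_A / R1 = 34.06/34.6 = 0.9843 mA.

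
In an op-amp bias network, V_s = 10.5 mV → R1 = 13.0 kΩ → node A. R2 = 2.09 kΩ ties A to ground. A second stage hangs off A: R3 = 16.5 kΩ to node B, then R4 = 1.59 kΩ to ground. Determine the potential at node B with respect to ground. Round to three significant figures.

V_B ≈ 0.116 mV

Looking into the second stage from A: R3 + R4 = 18.09 kΩ appears in parallel with R2.
Effective lower resistance at A: R2 ‖ 18.09 = 1.874 kΩ.
V_A = 10.5 × 1.874/(13.0 + 1.874) = 1.323 mV.
Stage 2 is unloaded, so V_B = V_A · R4/(R3+R4) = 1.323 × 1.59/18.09 = 0.1163 mV.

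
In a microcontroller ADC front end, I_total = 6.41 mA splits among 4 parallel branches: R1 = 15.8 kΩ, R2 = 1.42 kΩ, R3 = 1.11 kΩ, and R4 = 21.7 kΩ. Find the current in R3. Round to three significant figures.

I ≈ 3.37 mA

Conductances: ΣG = 1/15.8 + 1/1.42 + 1/1.11 + 1/21.7 = 1.715 (1/kΩ).
R3 takes the fraction G_k/ΣG = 0.9009/1.715 = 0.5255, so I = 6.41 × 0.5255 = 3.368 mA.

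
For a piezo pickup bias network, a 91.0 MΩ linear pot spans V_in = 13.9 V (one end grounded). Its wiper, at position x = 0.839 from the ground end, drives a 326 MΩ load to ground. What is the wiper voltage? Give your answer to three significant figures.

V_out ≈ 11.2 V

Split the track: R_lower = x·R_p = 76.35 MΩ, R_upper = (1−x)·R_p = 14.65 MΩ.
R_L loads the lower segment: effective lower R = 61.86 MΩ.
Loaded-divider output: V_out = 13.9 × 0.8085 = 11.24 V.
(Unloaded: V_out = x·V_in = 11.7 V.)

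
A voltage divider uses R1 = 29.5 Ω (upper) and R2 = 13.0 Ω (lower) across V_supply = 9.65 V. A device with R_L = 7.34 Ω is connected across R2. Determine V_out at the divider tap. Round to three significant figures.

V_out ≈ 1.32 V

First combine the lower leg with the load: R2 ‖ R_L = 4.691 Ω.
Now apply the divider: V_out = 9.65 × 0.1372 = 1.324 V.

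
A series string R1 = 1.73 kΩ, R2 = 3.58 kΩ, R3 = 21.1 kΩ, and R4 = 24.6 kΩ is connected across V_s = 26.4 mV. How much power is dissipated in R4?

Series current I = V_s/ΣR = 26.4/51.01 = 0.5175 µA.
V(R4) = I·R = 12.73 mV; P = V·I = 12.73 × 0.5175 = 6.589 nW.

P ≈ 6.59 nW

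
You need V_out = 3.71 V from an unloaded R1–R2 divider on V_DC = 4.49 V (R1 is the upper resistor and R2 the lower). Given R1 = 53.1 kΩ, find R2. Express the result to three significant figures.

R2 ≈ 253 kΩ

V_out/V_DC = R2/(R1+R2) = 0.8263.
R2 = R1 · 0.8263/(1 − 0.8263) = 252.6 kΩ.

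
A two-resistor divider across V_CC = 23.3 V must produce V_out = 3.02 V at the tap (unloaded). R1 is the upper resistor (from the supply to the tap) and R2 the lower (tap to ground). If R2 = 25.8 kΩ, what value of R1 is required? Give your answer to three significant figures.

R1 ≈ 173 kΩ

The divider ratio is R2/(R1+R2) = 3.02/23.3 = 0.1296.
So R1 = R2 · (V_CC/V_out − 1) = 25.8 × (23.3/3.02 − 1) = 25.8 × 6.715 = 173.3 kΩ.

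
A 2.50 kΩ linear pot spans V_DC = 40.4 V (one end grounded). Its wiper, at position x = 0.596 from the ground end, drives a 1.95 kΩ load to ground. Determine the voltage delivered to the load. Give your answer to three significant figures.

Split the track: R_lower = x·R_p = 1.490 kΩ, R_upper = (1−x)·R_p = 1.010 kΩ.
(x·R_p) ‖ R_L = 0.8446 kΩ.
V_out = 40.4 × 0.8446/(1.010 + 0.8446) = 18.40 V.
(Unloaded: V_out = x·V_DC = 24.1 V.)

V_out ≈ 18.4 V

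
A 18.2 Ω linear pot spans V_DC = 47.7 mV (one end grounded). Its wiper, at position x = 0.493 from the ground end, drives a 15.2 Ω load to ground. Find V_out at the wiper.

Split the track: R_lower = x·R_p = 8.973 Ω, R_upper = (1−x)·R_p = 9.227 Ω.
R_L loads the lower segment: effective lower R = 5.642 Ω.
V_out = 47.7 × 5.642/(9.227 + 5.642) = 18.10 mV.

V_out ≈ 18.1 mV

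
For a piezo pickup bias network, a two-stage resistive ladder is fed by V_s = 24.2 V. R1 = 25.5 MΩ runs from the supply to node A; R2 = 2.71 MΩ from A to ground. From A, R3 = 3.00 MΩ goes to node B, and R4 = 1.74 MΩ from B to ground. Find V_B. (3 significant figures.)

V_B ≈ 0.563 V

Node A sees R2 in parallel with the series input of stage 2, R3 + R4 = 4.740 MΩ.
Effective lower resistance at A: R2 ‖ 4.740 = 1.724 MΩ.
So V_A = 24.2 × 0.06333 = 1.533 V.
V_B = V_A × 0.3671 = 0.5626 V.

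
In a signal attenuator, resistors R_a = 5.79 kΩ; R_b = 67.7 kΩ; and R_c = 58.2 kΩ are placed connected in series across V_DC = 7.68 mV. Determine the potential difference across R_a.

Total series resistance ΣR = 5.79 + 67.7 + 58.2 = 131.7 kΩ.
V = V_DC · R/ΣR = 7.68 × 0.04397 = 0.3377 mV.

V ≈ 0.338 mV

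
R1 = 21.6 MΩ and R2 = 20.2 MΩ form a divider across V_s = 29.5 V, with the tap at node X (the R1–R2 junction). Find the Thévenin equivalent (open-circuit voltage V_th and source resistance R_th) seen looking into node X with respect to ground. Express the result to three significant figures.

Open-circuit (no load on X): V_th = V_s · R2/(R1 + R2) = 29.5 × 20.2/(21.60 + 20.2) = 14.26 V.
Zeroing V_s shorts the top of R1 to ground, so R_th = R1 ‖ R2 = 10.44 MΩ.

V_th ≈ 14.3 V, R_th ≈ 10.4 MΩ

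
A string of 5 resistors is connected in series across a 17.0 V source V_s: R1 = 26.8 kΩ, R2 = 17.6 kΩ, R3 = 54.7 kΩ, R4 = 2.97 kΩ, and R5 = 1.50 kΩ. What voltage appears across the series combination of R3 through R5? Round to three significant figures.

Total series resistance ΣR = 26.8 + 17.6 + 54.7 + 2.97 + 1.50 = 103.6 kΩ.
R_{R3..R5} = 54.7 + 2.97 + 1.50 = 59.17 kΩ.
By the voltage-divider rule, V = 17.0 × 59.17/103.6 = 9.712 V.

V ≈ 9.71 V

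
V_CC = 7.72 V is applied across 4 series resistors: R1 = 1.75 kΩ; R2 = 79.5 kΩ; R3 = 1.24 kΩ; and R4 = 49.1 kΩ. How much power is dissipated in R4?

Series current I = V_CC/ΣR = 7.72/131.6 = 0.05867 mA.
V(R4) = I·R = 2.881 V; P = V·I = 2.881 × 0.05867 = 0.1690 mW.

P ≈ 0.169 mW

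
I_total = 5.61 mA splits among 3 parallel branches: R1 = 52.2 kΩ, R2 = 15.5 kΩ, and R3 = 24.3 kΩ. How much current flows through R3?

I ≈ 1.85 mA

Conductances: ΣG = 1/52.2 + 1/15.5 + 1/24.3 = 0.1248 (1/kΩ).
By the current-divider rule, I = I_total · G_k/ΣG = 5.61 × 0.3297 = 1.849 mA.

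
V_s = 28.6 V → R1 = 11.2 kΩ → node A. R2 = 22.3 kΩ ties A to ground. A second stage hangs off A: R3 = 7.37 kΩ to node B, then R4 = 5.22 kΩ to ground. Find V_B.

V_B ≈ 4.96 V

The second stage (R3 + R4 = 12.59 kΩ) loads node A in parallel with R2.
Effective lower resistance at A: R2 ‖ 12.59 = 8.047 kΩ.
First divider: V_A = V_s · 8.047/(11.2 + 8.047) = 11.96 V.
Then the unloaded second divider: V_B = V_A × R4/(R3+R4) = 11.96 × 0.4146 = 4.958 V.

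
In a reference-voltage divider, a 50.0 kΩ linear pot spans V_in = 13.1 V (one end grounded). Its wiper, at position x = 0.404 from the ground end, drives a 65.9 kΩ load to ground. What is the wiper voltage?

V_out ≈ 4.47 V

Split the track: R_lower = x·R_p = 20.20 kΩ, R_upper = (1−x)·R_p = 29.80 kΩ.
(x·R_p) ‖ R_L = 15.46 kΩ.
Loaded-divider output: V_out = 13.1 × 0.3416 = 4.475 V.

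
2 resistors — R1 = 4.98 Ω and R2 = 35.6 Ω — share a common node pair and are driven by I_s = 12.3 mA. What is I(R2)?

I ≈ 1.51 mA

For two parallel branches, I_k = I_s · (other R)/(sum of R).
So I = 12.3 × 4.98/40.58 = 1.509 mA.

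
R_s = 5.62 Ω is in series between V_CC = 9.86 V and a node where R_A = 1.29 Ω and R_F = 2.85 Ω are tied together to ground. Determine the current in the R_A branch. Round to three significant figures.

Equivalent of the parallel group: R_p = 0.8880 Ω.
V_A by voltage divider: V_A = 9.86 × 0.8880/(5.62 + 0.8880) = 1.345 V.
Branch current I = V_A/R_A = 1.345/1.29 = 1.043 A.
(Equivalently: I_total = 1.515 A, then current-divider fraction G_k/ΣG = 0.6884.)

I ≈ 1.04 A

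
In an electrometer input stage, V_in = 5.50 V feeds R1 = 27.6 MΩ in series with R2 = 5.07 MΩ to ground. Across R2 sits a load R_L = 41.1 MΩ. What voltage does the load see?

V_out ≈ 0.773 V

R2 ‖ R_L = (5.07 × 41.1)/(5.07 + 41.1) = 4.513 MΩ.
Voltage divider with the loaded lower leg: V_out = 5.50 × 4.513/(27.6 + 4.513) = 5.50 × 0.1405 = 0.7730 V.
(Unloaded it would be 0.854 V; the load pulls it down.)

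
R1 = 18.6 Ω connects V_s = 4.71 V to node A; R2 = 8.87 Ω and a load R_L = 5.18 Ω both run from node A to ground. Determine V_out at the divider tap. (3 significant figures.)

V_out ≈ 0.704 V

First combine the lower leg with the load: R2 ‖ R_L = 3.270 Ω.
Now apply the divider: V_out = 4.71 × 0.1495 = 0.7043 V.
(Unloaded it would be 1.52 V; the load pulls it down.)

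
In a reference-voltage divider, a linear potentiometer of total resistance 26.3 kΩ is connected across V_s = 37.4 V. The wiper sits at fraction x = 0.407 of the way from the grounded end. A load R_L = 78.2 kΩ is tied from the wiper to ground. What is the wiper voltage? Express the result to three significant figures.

V_out ≈ 14.1 V

Split the track: R_lower = x·R_p = 10.70 kΩ, R_upper = (1−x)·R_p = 15.60 kΩ.
R_L loads the lower segment: effective lower R = 9.415 kΩ.
Loaded-divider output: V_out = 37.4 × 0.3764 = 14.08 V.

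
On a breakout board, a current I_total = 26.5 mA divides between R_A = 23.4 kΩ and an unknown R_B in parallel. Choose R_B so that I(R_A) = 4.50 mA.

R_B ≈ 4.79 kΩ

In a two-way split, I_A/I_total = R_B/(R_A + R_B).
4.50/26.5 = R_B/(R_A + R_B) → R_B = R_A · (0.1698)/(1 − 0.1698) = 23.4 × 0.2045 = 4.786 kΩ.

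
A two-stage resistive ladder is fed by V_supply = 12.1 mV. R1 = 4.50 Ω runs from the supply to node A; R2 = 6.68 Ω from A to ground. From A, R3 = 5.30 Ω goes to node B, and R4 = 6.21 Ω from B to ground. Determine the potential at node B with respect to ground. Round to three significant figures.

V_B ≈ 3.16 mV

The second stage (R3 + R4 = 11.51 Ω) loads node A in parallel with R2.
R2 ‖ (R3+R4) = 4.227 Ω.
V_A = 12.1 × 4.227/(4.50 + 4.227) = 5.861 mV.
V_B = V_A × 0.5395 = 3.162 mV.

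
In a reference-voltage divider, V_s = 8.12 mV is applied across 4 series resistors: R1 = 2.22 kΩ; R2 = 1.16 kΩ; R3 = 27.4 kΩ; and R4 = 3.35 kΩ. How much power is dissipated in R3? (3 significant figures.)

ΣR = 34.13 kΩ → I = 8.12/34.13 = 0.2379 µA.
V(R3) = I·R = 6.519 mV; P = V·I = 6.519 × 0.2379 = 1.551 nW.

P ≈ 1.55 nW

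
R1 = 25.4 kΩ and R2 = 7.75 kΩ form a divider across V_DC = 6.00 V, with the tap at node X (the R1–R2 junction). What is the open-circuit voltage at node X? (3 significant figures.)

With X open, the divider is unloaded: V_th = 6.00 × 7.75/33.15 = 1.403 V.

V_th ≈ 1.40 V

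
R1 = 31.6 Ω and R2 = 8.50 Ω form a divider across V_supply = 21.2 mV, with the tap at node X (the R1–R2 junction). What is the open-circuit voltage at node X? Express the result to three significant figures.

V_th ≈ 4.49 mV

V_th is the unloaded tap voltage: V_supply · R2/(R1+R2) = 21.2 × 0.2120 = 4.494 mV.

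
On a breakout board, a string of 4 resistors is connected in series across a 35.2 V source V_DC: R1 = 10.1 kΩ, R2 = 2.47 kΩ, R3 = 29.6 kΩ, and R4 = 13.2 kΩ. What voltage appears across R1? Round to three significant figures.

Total series resistance ΣR = 10.1 + 2.47 + 29.6 + 13.2 = 55.37 kΩ.
V = V_DC · R/ΣR = 35.2 × 0.1824 = 6.421 V.

V ≈ 6.42 V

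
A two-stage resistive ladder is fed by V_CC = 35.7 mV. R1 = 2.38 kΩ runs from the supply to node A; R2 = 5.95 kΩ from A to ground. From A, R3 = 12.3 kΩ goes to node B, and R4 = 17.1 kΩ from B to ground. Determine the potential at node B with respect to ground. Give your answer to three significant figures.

V_B ≈ 14.0 mV

Looking into the second stage from A: R3 + R4 = 29.40 kΩ appears in parallel with R2.
Effective lower resistance at A: R2 ‖ 29.40 = 4.949 kΩ.
First divider: V_A = V_CC · 4.949/(2.38 + 4.949) = 24.11 mV.
V_B = V_A × 0.5816 = 14.02 mV.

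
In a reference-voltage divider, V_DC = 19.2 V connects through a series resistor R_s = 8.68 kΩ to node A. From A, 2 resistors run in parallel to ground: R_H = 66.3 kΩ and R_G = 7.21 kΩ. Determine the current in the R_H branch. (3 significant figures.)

I ≈ 0.124 mA

Combine the parallel branches: R_p = (1/66.3 + 1/7.21)⁻¹ = 6.503 kΩ.
V_A by voltage divider: V_A = 19.2 × 6.503/(8.68 + 6.503) = 8.223 V.
I(R_H) = V_A / R_H = 8.223/66.3 = 0.1240 mA.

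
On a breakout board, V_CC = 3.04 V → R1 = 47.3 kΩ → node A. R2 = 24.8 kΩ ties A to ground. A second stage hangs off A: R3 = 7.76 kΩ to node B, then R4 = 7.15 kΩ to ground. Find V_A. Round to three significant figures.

V_A ≈ 0.500 V

Looking into the second stage from A: R3 + R4 = 14.91 kΩ appears in parallel with R2.
Effective lower resistance at A: R2 ‖ 14.91 = 9.312 kΩ.
First divider: V_A = V_CC · 9.312/(47.3 + 9.312) = 0.5000 V.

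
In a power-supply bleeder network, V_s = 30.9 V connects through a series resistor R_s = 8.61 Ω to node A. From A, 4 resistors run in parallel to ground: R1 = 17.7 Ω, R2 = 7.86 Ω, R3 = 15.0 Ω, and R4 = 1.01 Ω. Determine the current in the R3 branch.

Equivalent of the parallel group: R_p = 0.8061 Ω.
Node voltage V_A = V_s · R_p/(R_s + R_p) = 30.9 × 0.08561 = 2.645 V.
I(R3) = V_A / R3 = 2.645/15.0 = 0.1764 A.

I ≈ 0.176 A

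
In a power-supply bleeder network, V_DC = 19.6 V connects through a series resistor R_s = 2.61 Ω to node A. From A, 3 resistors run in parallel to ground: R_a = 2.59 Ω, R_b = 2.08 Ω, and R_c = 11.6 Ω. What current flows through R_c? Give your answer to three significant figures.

I ≈ 0.484 A

Parallel bank: R_p = 1/(1/2.59 + 1/2.08 + 1/11.6) = 1.049 Ω.
Node voltage V_A = V_DC · R_p/(R_s + R_p) = 19.6 × 0.2867 = 5.620 V.
I(R_c) = V_A / R_c = 5.620/11.6 = 0.4845 A.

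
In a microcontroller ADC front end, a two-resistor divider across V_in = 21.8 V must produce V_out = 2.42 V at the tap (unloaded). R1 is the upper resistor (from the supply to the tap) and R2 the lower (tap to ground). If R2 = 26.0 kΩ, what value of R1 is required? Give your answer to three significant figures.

R1 ≈ 208 kΩ

V_out/V_in = R2/(R1+R2) = 0.1110.
So R1 = R2 · (V_in/V_out − 1) = 26.0 × (21.8/2.42 − 1) = 26.0 × 8.008 = 208.2 kΩ.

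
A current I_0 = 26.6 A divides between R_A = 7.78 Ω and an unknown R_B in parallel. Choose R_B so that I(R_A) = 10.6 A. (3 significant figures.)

R_B ≈ 5.15 Ω

The fraction through R_A equals R_B/(R_A+R_B).
10.6/26.6 = R_B/(R_A + R_B) → R_B = R_A · (0.3985)/(1 − 0.3985) = 7.78 × 0.6625 = 5.154 Ω.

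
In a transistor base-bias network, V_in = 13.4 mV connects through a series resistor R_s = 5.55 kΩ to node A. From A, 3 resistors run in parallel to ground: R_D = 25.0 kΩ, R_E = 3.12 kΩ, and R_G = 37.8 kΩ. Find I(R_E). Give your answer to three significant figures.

I ≈ 1.36 µA

Combine the parallel branches: R_p = (1/25.0 + 1/3.12 + 1/37.8)⁻¹ = 2.584 kΩ.
Node voltage V_A = V_in · R_p/(R_s + R_p) = 13.4 × 0.3177 = 4.257 mV.
Branch current I = V_A/R_E = 4.257/3.12 = 1.364 µA.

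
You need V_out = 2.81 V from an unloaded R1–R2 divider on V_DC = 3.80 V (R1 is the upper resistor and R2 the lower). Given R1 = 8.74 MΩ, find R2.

R2 ≈ 24.8 MΩ

V_out/V_DC = R2/(R1+R2) = 0.7395.
Rearranging, R2 = R1·k/(1−k) = 8.74 × 2.838 = 24.81 MΩ.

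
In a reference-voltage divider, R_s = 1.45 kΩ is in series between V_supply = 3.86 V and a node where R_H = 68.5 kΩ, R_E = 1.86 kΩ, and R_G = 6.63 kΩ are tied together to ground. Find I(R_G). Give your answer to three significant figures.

Combine the parallel branches: R_p = (1/68.5 + 1/1.86 + 1/6.63)⁻¹ = 1.422 kΩ.
Node voltage V_A = V_supply · R_p/(R_s + R_p) = 3.86 × 0.4952 = 1.911 V.
Branch current I = V_A/R_G = 1.911/6.63 = 0.2883 mA.

I ≈ 0.288 mA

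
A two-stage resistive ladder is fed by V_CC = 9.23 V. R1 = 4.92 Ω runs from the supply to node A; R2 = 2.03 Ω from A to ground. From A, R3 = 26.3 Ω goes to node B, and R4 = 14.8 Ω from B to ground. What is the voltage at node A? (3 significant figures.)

V_A ≈ 2.60 V

Node A sees R2 in parallel with the series input of stage 2, R3 + R4 = 41.10 Ω.
R2 ‖ (R3+R4) = 1.934 Ω.
So V_A = 9.23 × 0.2822 = 2.605 V.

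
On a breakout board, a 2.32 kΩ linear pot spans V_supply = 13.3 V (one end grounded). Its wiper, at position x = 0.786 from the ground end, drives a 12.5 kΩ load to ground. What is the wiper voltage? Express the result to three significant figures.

The pot divides into 0.4965 kΩ above the wiper and 1.824 kΩ below.
R_L loads the lower segment: effective lower R = 1.591 kΩ.
Then V_out = V_supply · 1.591/(0.4965 + 1.591) = 10.14 V.

V_out ≈ 10.1 V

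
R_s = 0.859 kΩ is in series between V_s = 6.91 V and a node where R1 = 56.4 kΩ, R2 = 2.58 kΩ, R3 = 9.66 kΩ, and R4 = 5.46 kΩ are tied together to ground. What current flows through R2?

I ≈ 1.68 mA

Equivalent of the parallel group: R_p = 1.445 kΩ.
Node voltage V_A = V_s · R_p/(R_s + R_p) = 6.91 × 0.6272 = 4.334 V.
I(R2) = V_A / R2 = 4.334/2.58 = 1.680 mA.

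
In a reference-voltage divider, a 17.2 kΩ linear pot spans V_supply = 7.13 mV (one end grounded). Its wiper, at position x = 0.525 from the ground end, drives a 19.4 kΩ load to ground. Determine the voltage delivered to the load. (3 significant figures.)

Split the track: R_lower = x·R_p = 9.030 kΩ, R_upper = (1−x)·R_p = 8.170 kΩ.
R_L loads the lower segment: effective lower R = 6.162 kΩ.
V_out = 7.13 × 6.162/(8.170 + 6.162) = 3.065 mV.
(Unloaded: V_out = x·V_supply = 3.74 mV.)

V_out ≈ 3.07 mV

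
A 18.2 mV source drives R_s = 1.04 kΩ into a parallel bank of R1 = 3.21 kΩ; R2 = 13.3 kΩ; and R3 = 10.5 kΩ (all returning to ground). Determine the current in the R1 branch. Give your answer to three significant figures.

I ≈ 3.78 µA

Equivalent of the parallel group: R_p = 2.075 kΩ.
V_A = 18.2 × 2.075/3.115 = 12.12 mV.
I(R1) = V_A / R1 = 12.12/3.21 = 3.777 µA.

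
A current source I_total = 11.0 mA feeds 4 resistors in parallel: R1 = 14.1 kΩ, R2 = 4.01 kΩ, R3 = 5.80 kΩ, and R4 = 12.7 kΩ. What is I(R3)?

Total conductance ΣG = 1/14.1 + 1/4.01 + 1/5.80 + 1/12.7 = 0.5715 (units of 1/kΩ).
By the current-divider rule, I = I_total · G_k/ΣG = 11.0 × 0.3017 = 3.319 mA.

I ≈ 3.32 mA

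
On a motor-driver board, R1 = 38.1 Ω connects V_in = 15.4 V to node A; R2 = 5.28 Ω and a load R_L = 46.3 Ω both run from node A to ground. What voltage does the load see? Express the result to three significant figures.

First combine the lower leg with the load: R2 ‖ R_L = 4.740 Ω.
Voltage divider with the loaded lower leg: V_out = 15.4 × 4.740/(38.1 + 4.740) = 15.4 × 0.1106 = 1.704 V.
(Unloaded it would be 1.87 V; the load pulls it down.)

V_out ≈ 1.70 V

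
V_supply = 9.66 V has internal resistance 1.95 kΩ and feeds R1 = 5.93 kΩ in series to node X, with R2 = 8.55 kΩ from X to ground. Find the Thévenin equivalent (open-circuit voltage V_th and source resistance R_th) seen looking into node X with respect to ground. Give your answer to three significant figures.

V_th ≈ 5.03 V, R_th ≈ 4.10 kΩ

R1' = 1.95 + 5.93 = 7.880 kΩ (source resistance + R1).
Open-circuit (no load on X): V_th = V_supply · R2/(R1' + R2) = 9.66 × 8.55/(7.880 + 8.55) = 5.027 V.
Looking into X with the source shorted: R_th = R1'·R2/(R1'+R2) = 7.880 × 8.55/16.43 = 4.101 kΩ.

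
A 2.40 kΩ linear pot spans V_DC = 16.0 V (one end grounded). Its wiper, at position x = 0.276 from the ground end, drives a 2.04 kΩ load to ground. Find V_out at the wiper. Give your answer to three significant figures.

V_out ≈ 3.58 V

Split the track: R_lower = x·R_p = 0.6624 kΩ, R_upper = (1−x)·R_p = 1.738 kΩ.
R_L loads the lower segment: effective lower R = 0.5000 kΩ.
V_out = 16.0 × 0.5000/(1.738 + 0.5000) = 3.575 V.
(Unloaded: V_out = x·V_DC = 4.42 V.)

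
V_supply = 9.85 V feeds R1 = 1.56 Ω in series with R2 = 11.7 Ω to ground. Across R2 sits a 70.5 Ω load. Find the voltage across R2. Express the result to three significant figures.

R2 ‖ R_L = (11.7 × 70.5)/(11.7 + 70.5) = 10.03 Ω.
Now apply the divider: V_out = 9.85 × 0.8655 = 8.525 V.
(Unloaded it would be 8.69 V; the load pulls it down.)

V_out ≈ 8.52 V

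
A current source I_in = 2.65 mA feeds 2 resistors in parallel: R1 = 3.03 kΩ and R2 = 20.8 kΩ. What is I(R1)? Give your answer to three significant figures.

With just two branches, the current splits inversely with resistance.
So I = 2.65 × 20.8/23.83 = 2.313 mA.

I ≈ 2.31 mA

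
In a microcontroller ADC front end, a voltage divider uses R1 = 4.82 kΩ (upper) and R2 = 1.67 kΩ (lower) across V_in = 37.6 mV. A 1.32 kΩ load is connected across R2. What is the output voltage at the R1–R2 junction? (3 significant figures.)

R2 ‖ R_L = (1.67 × 1.32)/(1.67 + 1.32) = 0.7373 kΩ.
Then V_out = V_in · R2'/(R1 + R2') = 37.6 × 0.7373/5.557 = 4.988 mV.

V_out ≈ 4.99 mV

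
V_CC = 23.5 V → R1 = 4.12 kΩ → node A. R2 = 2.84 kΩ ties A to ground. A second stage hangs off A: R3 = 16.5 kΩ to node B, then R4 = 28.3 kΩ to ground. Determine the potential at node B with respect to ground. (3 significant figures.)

Node A sees R2 in parallel with the series input of stage 2, R3 + R4 = 44.80 kΩ.
R2 ‖ (R3+R4) = 2.671 kΩ.
First divider: V_A = V_CC · 2.671/(4.12 + 2.671) = 9.242 V.
Stage 2 is unloaded, so V_B = V_A · R4/(R3+R4) = 9.242 × 28.3/44.80 = 5.838 V.

V_B ≈ 5.84 V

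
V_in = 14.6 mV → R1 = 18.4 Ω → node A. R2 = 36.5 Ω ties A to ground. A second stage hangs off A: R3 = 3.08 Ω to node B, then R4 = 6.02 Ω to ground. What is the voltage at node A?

Node A sees R2 in parallel with the series input of stage 2, R3 + R4 = 9.100 Ω.
Effective lower resistance at A: R2 ‖ 9.100 = 7.284 Ω.
So V_A = 14.6 × 0.2836 = 4.141 mV.

V_A ≈ 4.14 mV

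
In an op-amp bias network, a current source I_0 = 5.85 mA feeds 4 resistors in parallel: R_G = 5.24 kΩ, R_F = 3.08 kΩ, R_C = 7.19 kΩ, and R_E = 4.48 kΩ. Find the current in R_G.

Total conductance ΣG = 1/5.24 + 1/3.08 + 1/7.19 + 1/4.48 = 0.8778 (units of 1/kΩ).
Current divider: I(R_G) = I_0 · G_k/ΣG = 5.85 × (0.1908/0.8778) = 5.85 × 0.2174 = 1.272 mA.

I ≈ 1.27 mA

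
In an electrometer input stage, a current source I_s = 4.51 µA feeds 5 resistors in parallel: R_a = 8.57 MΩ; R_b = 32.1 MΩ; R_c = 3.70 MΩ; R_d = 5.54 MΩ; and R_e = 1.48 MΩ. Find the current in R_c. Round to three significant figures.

Conductances: ΣG = 1/8.57 + 1/32.1 + 1/3.70 + 1/5.54 + 1/1.48 = 1.274 (1/MΩ).
Current divider: I(R_c) = I_s · G_k/ΣG = 4.51 × (0.2703/1.274) = 4.51 × 0.2121 = 0.9565 µA.

I ≈ 0.957 µA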